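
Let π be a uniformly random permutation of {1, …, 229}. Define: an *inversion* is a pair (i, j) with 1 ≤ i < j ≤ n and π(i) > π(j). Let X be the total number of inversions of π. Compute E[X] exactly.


Write X = Σ X_I over the C(229, 2) = 26106 pairs i < j, with X_I the indicator of one inversion.
There are 26106 indicators.
For each fixed pair i < j, the values π(i) and π(j) are two distinct elements of {1, …, 229} in uniformly random order; by symmetry P[π(i) > π(j)] = 1/2.
By linearity: E[X] = 26106 · (1/2) = C(229, 2) · (1/2) = 26106/2 = 13053 ≈ 13053.00000.

E[X] = 13053 = 13053.00000.


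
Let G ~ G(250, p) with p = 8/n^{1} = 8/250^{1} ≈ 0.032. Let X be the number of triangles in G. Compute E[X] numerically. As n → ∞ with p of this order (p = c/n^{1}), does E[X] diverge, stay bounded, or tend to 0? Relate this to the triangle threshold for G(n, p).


Number of potential triangles: C(250, 3) = 2573000.
Each occurs with probability p³ ≈ (0.032)³ ≈ 3.27680e-05.
By linearity: E[X] = C(250, 3)·p³ ≈ 2573000 · 3.27680e-05 ≈ 84.312.
Here α = 1, so p = 8/n is exactly at the triangle threshold p ~ 1/n. Asymptotically E[X] → c³/6 = 8³/6 = 256/3 ≈ 85.333, a bounded constant. In this regime the triangle count is asymptotically Poisson(c³/6).

E[X] ≈ 84.312; in regime p = Θ(1/n^{1}) E[X] stays bounded (at the triangle threshold p ~ 1/n).


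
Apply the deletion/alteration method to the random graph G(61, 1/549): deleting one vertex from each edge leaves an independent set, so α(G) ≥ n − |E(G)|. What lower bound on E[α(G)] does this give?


E[|E(G)|] = C(61, 2)·p = 1830 · (1/549) = 10/3.
E[α(G)] ≥ n − E[|E(G)|] = 61 − 10/3 = 173/3.
Numerically: ≈ 57.66667.
(This is only a lower bound; the true E[α(G)] may be larger.)

E[α(G)] ≥ 173/3 ≈ 57.66667.


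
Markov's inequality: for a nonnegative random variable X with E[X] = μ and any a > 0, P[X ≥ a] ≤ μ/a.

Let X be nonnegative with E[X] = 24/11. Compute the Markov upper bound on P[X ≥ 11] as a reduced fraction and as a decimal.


μ = E[X] = 24/11, a = 11.
Markov: P[X ≥ 11] ≤ μ/a = (24/11)/11 = 24/121.
Numerically: ≈ 0.198347.
(Since a = 11 > μ = 2.181818, the bound 24/121 is < 1 and informative.)

P[X ≥ 11] ≤ 24/121 ≈ 0.198347.


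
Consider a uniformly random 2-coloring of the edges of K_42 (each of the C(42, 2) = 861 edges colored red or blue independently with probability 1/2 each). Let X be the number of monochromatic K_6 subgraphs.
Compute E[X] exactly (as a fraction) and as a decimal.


Let X = Σ_S X_S over the C(42, 6) = 5245786 subsets S of size 6, where X_S = 1 if the K_6 on S is monochromatic.
For a fixed S, the K_6 on S has C(6, 2) = 15 edges. P[all 15 edges red] = (1/2)^15, and likewise for blue, so P[monochromatic] = 2·(1/2)^15 = 2^{1 − 15} = 1/16384.
By linearity of expectation: E[X] = C(42, 6) · 2^{1 − 15} = 5245786 · 1/16384 = 2622893/8192.
Numerically: E[X] ≈ 320.1774.

E[X] = C(42,6)·2^(1−C(6,2)) = 2622893/8192 ≈ 320.1774.


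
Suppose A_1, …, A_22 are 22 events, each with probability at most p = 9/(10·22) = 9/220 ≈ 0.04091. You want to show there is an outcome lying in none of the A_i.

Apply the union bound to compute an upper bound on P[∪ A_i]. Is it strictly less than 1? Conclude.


Union bound: P[∪_{i=1}^{22} A_i] ≤ Σ_i P[A_i] ≤ 22·p = 22·(9/220) = 9/10.
Numerically: 9/10 ≈ 0.90000.
Is 9/10 < 1? YES.
Since P[∪ A_i] ≤ 9/10 < 1, the complement has P[∩ A_i^c] ≥ 1 − 9/10 = 1/10 > 0, so some outcome avoids every A_i.

22·p = 9/10 ≈ 0.90000; existence CERTIFIED by the union bound.


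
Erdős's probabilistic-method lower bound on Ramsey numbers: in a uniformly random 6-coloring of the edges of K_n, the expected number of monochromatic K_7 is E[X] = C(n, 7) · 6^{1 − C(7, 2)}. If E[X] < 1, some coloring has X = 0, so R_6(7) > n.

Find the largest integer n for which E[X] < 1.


We need C(n, 7) · 6^{1 − 21} < 1, i.e. C(n, 7) < 6^{21 − 1} = 3656158440062976.
Check values of n near the boundary:
  n = 566: C(566, 7) = 3557206237959440; 3557206237959440 < 3656158440062976? YES
  n = 567: C(567, 7) = 3601671315933933; 3601671315933933 < 3656158440062976? YES
  n = 568: C(568, 7) = 3646611956239704; 3646611956239704 < 3656158440062976? YES
  n = 569: C(569, 7) = 3692032389858348; 3692032389858348 < 3656158440062976? NO
  n = 570: C(570, 7) = 3737936877831720; 3737936877831720 < 3656158440062976? NO
  n = 571: C(571, 7) = 3784329711421830; 3784329711421830 < 3656158440062976? NO
The largest n with C(n, 7) < 3656158440062976 is n = 568 (where E[X] = 16882462760369/16926659444736 ≈ 0.99739). Hence R_6(7) > 568, i.e. R_6(7) ≥ 569.

Largest n = 568; hence R_6(7) > 568.


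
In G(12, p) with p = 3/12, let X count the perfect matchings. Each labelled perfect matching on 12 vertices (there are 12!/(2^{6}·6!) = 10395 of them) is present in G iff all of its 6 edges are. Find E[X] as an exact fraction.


K_12 has 12!/(2^{6}·6!) = 10395 labelled perfect matchings.
For each such perfect matching H, let X_H = 1 if all 6 edges of H are present in G. Then P[X_H = 1] = p^{6} = (1/4)^{6} = 1/4096.
By linearity: E[X] = Σ_H E[X_H] = 10395 · p^{6} = 10395 · 1/4096 = 10395/4096.
Numerically: E[X] ≈ 2.53784.

E[X] = 10395 · (1/4)^{6} = 10395/4096 ≈ 2.53784.


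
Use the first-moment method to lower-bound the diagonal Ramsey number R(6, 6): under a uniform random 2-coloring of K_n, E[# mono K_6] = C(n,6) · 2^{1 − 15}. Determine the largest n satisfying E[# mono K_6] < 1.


We need C(n, 6) · 2^{1 − 15} < 1, i.e. C(n, 6) < 2^{15 − 1} = 16384.
Check values of n near the boundary:
  n = 13: C(13, 6) = 1716; 1716 < 16384? YES
  n = 14: C(14, 6) = 3003; 3003 < 16384? YES
  n = 15: C(15, 6) = 5005; 5005 < 16384? YES
  n = 16: C(16, 6) = 8008; 8008 < 16384? YES
  n = 17: C(17, 6) = 12376; 12376 < 16384? YES
  n = 18: C(18, 6) = 18564; 18564 < 16384? NO
The largest n with C(n, 6) < 16384 is n = 17 (where E[X] = 1547/2048 ≈ 0.7553711). Hence R(6, 6) > 17, i.e. R(6, 6) ≥ 18.

Largest n = 17; hence R(6, 6) > 17.


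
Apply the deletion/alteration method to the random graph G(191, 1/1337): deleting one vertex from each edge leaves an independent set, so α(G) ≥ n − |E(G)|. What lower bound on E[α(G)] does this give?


E[|E(G)|] = C(191, 2)·p = 18145 · (1/1337) = 95/7.
E[α(G)] ≥ n − E[|E(G)|] = 191 − 95/7 = 1242/7.
Numerically: ≈ 177.42857.
(This is only a lower bound; the true E[α(G)] may be larger.)

E[α(G)] ≥ 1242/7 ≈ 177.42857.


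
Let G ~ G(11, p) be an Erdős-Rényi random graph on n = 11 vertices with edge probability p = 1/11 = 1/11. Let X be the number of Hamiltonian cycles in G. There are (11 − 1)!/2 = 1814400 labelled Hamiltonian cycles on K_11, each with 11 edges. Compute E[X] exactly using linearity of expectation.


K_11 has (11 − 1)!/2 = 1814400 labelled Hamiltonian cycles.
For each such Hamiltonian cycle H, let X_H = 1 if all 11 edges of H are present in G. Then P[X_H = 1] = p^{11} = (1/11)^{11} = 1/285311670611.
By linearity: E[X] = Σ_H E[X_H] = 1814400 · p^{11} = 1814400 · 1/285311670611 = 1814400/285311670611.
Numerically: E[X] ≈ 6.3594e-06.

E[X] = 1814400 · (1/11)^{11} = 1814400/285311670611 ≈ 6.3594e-06.


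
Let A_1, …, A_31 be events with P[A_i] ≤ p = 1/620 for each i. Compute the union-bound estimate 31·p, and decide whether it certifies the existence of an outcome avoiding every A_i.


Union bound: P[∪_{i=1}^{31} A_i] ≤ Σ_i P[A_i] ≤ 31·p = 31·(1/620) = 1/20.
Numerically: 1/20 ≈ 0.0500.
Is 1/20 < 1? YES.
Since P[∪ A_i] ≤ 1/20 < 1, the complement has P[∩ A_i^c] ≥ 1 − 1/20 = 19/20 > 0, so some outcome avoids every A_i.

31·p = 1/20 ≈ 0.0500; existence CERTIFIED by the union bound.


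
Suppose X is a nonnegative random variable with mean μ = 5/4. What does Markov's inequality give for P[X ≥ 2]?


μ = E[X] = 5/4, a = 2.
Markov: P[X ≥ 2] ≤ μ/a = (5/4)/2 = 5/8.
Numerically: ≈ 0.62500.
(Since a = 2 > μ = 1.25000, the bound 5/8 is < 1 and informative.)

P[X ≥ 2] ≤ 5/8 ≈ 0.62500.


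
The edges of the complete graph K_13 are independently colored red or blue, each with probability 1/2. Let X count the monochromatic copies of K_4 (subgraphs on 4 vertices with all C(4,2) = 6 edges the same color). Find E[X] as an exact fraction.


Let X = Σ_S X_S over the C(13, 4) = 715 subsets S of size 4, where X_S = 1 if the K_4 on S is monochromatic.
For a fixed S, the K_4 on S has C(4, 2) = 6 edges. P[all 6 edges red] = (1/2)^6, and likewise for blue, so P[monochromatic] = 2·(1/2)^6 = 2^{1 − 6} = 1/32.
By linearity: E[X] = C(13, 4) · 2^{1 − 6} = 715 · 1/32 = 715/32.
Numerically: E[X] ≈ 22.34375.

E[X] = C(13,4)·2^(1−C(4,2)) = 715/32 ≈ 22.34375.


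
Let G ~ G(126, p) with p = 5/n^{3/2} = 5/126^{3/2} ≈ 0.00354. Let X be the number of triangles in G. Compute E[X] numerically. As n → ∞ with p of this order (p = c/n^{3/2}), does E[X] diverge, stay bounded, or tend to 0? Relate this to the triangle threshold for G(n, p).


Number of potential triangles: C(126, 3) = 325500.
Each occurs with probability p³ ≈ (0.00354)³ ≈ 4.41817e-08.
By linearity: E[X] = C(126, 3)·p³ ≈ 325500 · 4.41817e-08 ≈ 0.014.
Since α = 3/2 > 1, p = c/n^{3/2} = o(1/n) is below the triangle threshold p ~ 1/n. Asymptotically E[X] ~ (c³/6)·n^{3(1−α)} = (5³/6)·n^{-1.5} → 0, so by Markov's inequality G has no triangles w.h.p.

E[X] ≈ 0.014; in regime p = Θ(1/n^{3/2}) E[X] tends to 0 (below the triangle threshold p ~ 1/n).


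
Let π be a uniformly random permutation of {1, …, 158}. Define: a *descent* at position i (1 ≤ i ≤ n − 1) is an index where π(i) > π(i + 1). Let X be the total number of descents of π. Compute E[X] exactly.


Write X = Σ X_I over i = 1, …, 157, with X_I the indicator of one descent.
There are 157 indicators.
For each fixed i, the pair (π(i), π(i+1)) is a uniformly random ordered pair of distinct values from {1, …, 158}; by symmetry P[π(i) > π(i+1)] = 1/2.
By linearity: E[X] = 157 · (1/2) = (158 − 1) · (1/2) = 157/2 ≈ 78.5000.

E[X] = 157/2 = 78.5000.


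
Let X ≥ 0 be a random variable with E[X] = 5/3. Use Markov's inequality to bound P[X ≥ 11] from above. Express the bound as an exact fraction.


μ = E[X] = 5/3, a = 11.
Markov: P[X ≥ 11] ≤ μ/a = (5/3)/11 = 5/33.
Numerically: ≈ 0.1515.
(Since a = 11 > μ = 1.6667, the bound 5/33 is < 1 and informative.)

P[X ≥ 11] ≤ 5/33 ≈ 0.1515.


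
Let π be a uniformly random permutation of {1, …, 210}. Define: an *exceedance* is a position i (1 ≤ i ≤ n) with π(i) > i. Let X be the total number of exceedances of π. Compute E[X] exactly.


Write X = Σ_{i=1}^{210} X_i, where X_i = 1_{π(i) > i}.
For each fixed i, π(i) is uniform over {1, …, 210} (marginal of a uniform permutation), so P[π(i) > i] = (n − i)/n. Summing: Σ_{i=1}^{210} (n − i)/n = (0 + 1 + … + 209)/210 = 210(210 − 1)/(2·210) = (210 − 1)/2.
Hence E[X] = Σ_{i=1}^{210} (210 − i)/210 = 209/2 ≈ 104.500.

E[X] = 209/2 = 104.500.


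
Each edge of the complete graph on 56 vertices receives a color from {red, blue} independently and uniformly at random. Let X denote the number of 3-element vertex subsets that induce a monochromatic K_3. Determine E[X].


Let X = Σ_S X_S over the C(56, 3) = 27720 subsets S of size 3, where X_S = 1 if the K_3 on S is monochromatic.
For a fixed S, the K_3 on S has C(3, 2) = 3 edges. P[all 3 edges red] = (1/2)^3, and likewise for blue, so P[monochromatic] = 2·(1/2)^3 = 2^{1 − 3} = 1/4.
Summing: E[X] = C(56, 3) · 2^{1 − 3} = 27720 · 1/4 = 6930.
Numerically: E[X] ≈ 6930.000.

E[X] = C(56,3)·2^(1−C(3,2)) = 6930 ≈ 6930.000.


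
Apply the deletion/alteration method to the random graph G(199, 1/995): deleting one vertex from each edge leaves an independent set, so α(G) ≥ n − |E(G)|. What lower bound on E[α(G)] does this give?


E[|E(G)|] = C(199, 2)·p = 19701 · (1/995) = 99/5.
E[α(G)] ≥ n − E[|E(G)|] = 199 − 99/5 = 896/5.
Numerically: ≈ 179.2000.
(This is only a lower bound; the true E[α(G)] may be larger.)

E[α(G)] ≥ 896/5 ≈ 179.2000.


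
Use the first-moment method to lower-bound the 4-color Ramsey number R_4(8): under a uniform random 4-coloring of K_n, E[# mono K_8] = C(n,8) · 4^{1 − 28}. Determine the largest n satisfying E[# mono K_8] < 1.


We need C(n, 8) · 4^{1 − 28} < 1, i.e. C(n, 8) < 4^{28 − 1} = 18014398509481984.
Check values of n near the boundary:
  n = 407: C(407, 8) = 17424959239309050; 17424959239309050 < 18014398509481984? YES
  n = 408: C(408, 8) = 17773458424095231; 17773458424095231 < 18014398509481984? YES
  n = 409: C(409, 8) = 18128041135797879; 18128041135797879 < 18014398509481984? NO
  n = 410: C(410, 8) = 18488798173326195; 18488798173326195 < 18014398509481984? NO
The largest n with C(n, 8) < 18014398509481984 is n = 408 (where E[X] = 17773458424095231/18014398509481984 ≈ 0.9866). Hence R_4(8) > 408, i.e. R_4(8) ≥ 409.

Largest n = 408; hence R_4(8) > 408.


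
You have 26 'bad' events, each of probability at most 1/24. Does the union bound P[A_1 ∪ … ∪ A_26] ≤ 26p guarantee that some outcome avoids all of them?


Union bound: P[∪_{i=1}^{26} A_i] ≤ Σ_i P[A_i] ≤ 26·p = 26·(1/24) = 13/12.
Numerically: 13/12 ≈ 1.0833.
Is 13/12 < 1? NO.
Since the bound 13/12 is ≥ 1, the union bound is uninformative here; it does NOT by itself certify existence.

26·p = 13/12 ≈ 1.0833; existence NOT certified by the union bound.


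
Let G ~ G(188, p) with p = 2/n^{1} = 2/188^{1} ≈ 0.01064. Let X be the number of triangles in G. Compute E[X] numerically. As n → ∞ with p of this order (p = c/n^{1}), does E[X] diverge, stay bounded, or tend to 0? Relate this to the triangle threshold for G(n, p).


Number of potential triangles: C(188, 3) = 1089836.
Each occurs with probability p³ ≈ (0.01064)³ ≈ 1.203972e-06.
By linearity: E[X] = C(188, 3)·p³ ≈ 1089836 · 1.203972e-06 ≈ 1.3121.
Here α = 1, so p = 2/n is exactly at the triangle threshold p ~ 1/n. Asymptotically E[X] → c³/6 = 2³/6 = 4/3 ≈ 1.3333, a bounded constant. In this regime the triangle count is asymptotically Poisson(c³/6).

E[X] ≈ 1.3121; in regime p = Θ(1/n^{1}) E[X] stays bounded (at the triangle threshold p ~ 1/n).


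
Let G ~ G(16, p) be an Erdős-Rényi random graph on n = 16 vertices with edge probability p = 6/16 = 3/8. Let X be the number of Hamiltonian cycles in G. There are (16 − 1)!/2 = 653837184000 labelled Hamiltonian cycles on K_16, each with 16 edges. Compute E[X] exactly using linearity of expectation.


K_16 has (16 − 1)!/2 = 653837184000 labelled Hamiltonian cycles.
For each such Hamiltonian cycle H, let X_H = 1 if all 16 edges of H are present in G. Then P[X_H = 1] = p^{16} = (3/8)^{16} = 43046721/281474976710656.
Summing the indicators: E[X] = Σ_H E[X_H] = 653837184000 · p^{16} = 653837184000 · 43046721/281474976710656 = 27485885585032875/274877906944.
Numerically: E[X] ≈ 99993.1.

E[X] = 653837184000 · (3/8)^{16} = 27485885585032875/274877906944 ≈ 99993.1.


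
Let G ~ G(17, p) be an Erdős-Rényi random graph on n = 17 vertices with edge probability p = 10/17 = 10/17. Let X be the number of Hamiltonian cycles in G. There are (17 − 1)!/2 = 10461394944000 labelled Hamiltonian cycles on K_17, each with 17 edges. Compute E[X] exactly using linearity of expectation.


K_17 has (17 − 1)!/2 = 10461394944000 labelled Hamiltonian cycles.
For each such Hamiltonian cycle H, let X_H = 1 if all 17 edges of H are present in G. Then P[X_H = 1] = p^{17} = (10/17)^{17} = 100000000000000000/827240261886336764177.
Summing the indicators: E[X] = Σ_H E[X_H] = 10461394944000 · p^{17} = 10461394944000 · 100000000000000000/827240261886336764177 = 1046139494400000000000000000000/827240261886336764177.
Numerically: E[X] ≈ 1.265e+09.

E[X] = 10461394944000 · (10/17)^{17} = 1046139494400000000000000000000/827240261886336764177 ≈ 1.265e+09.


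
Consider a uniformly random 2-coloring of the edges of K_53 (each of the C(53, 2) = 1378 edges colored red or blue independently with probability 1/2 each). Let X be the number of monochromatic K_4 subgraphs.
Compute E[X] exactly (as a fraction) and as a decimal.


Let X = Σ_S X_S over the C(53, 4) = 292825 subsets S of size 4, where X_S = 1 if the K_4 on S is monochromatic.
For a fixed S, the K_4 on S has C(4, 2) = 6 edges. P[all 6 edges red] = (1/2)^6, and likewise for blue, so P[monochromatic] = 2·(1/2)^6 = 2^{1 − 6} = 1/32.
Summing: E[X] = C(53, 4) · 2^{1 − 6} = 292825 · 1/32 = 292825/32.
Numerically: E[X] ≈ 9150.7812.

E[X] = C(53,4)·2^(1−C(4,2)) = 292825/32 ≈ 9150.7812.


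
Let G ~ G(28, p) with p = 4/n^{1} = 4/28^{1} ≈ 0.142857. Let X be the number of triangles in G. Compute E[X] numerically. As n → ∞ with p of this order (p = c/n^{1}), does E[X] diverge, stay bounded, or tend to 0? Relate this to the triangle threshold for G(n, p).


Number of potential triangles: C(28, 3) = 3276.
Each occurs with probability p³ ≈ (0.142857)³ ≈ 2.91545190e-03.
By linearity: E[X] = C(28, 3)·p³ ≈ 3276 · 2.91545190e-03 ≈ 9.551020.
Here α = 1, so p = 4/n is exactly at the triangle threshold p ~ 1/n. Asymptotically E[X] → c³/6 = 4³/6 = 32/3 ≈ 10.666667, a bounded constant. In this regime the triangle count is asymptotically Poisson(c³/6).

E[X] ≈ 9.551020; in regime p = Θ(1/n^{1}) E[X] stays bounded (at the triangle threshold p ~ 1/n).


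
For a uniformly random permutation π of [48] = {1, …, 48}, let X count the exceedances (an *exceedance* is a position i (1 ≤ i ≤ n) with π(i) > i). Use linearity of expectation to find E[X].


Write X = Σ_{i=1}^{48} X_i, where X_i = 1_{π(i) > i}.
For each fixed i, π(i) is uniform over {1, …, 48} (marginal of a uniform permutation), so P[π(i) > i] = (n − i)/n. Summing: Σ_{i=1}^{48} (n − i)/n = (0 + 1 + … + 47)/48 = 48(48 − 1)/(2·48) = (48 − 1)/2.
Hence E[X] = Σ_{i=1}^{48} (48 − i)/48 = 47/2 ≈ 23.50000.

E[X] = 47/2 = 23.50000.


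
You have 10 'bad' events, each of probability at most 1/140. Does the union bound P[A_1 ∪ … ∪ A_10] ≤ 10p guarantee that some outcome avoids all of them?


Union bound: P[∪_{i=1}^{10} A_i] ≤ Σ_i P[A_i] ≤ 10·p = 10·(1/140) = 1/14.
Numerically: 1/14 ≈ 0.0714286.
Is 1/14 < 1? YES.
Since P[∪ A_i] ≤ 1/14 < 1, the complement has P[∩ A_i^c] ≥ 1 − 1/14 = 13/14 > 0, so some outcome avoids every A_i.

10·p = 1/14 ≈ 0.0714286; existence CERTIFIED by the union bound.


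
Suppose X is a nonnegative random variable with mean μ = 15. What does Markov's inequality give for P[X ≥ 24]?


μ = E[X] = 15, a = 24.
Markov: P[X ≥ 24] ≤ μ/a = (15)/24 = 5/8.
Numerically: ≈ 0.6250.
(Since a = 24 > μ = 15.0000, the bound 5/8 is < 1 and informative.)

P[X ≥ 24] ≤ 5/8 ≈ 0.6250.


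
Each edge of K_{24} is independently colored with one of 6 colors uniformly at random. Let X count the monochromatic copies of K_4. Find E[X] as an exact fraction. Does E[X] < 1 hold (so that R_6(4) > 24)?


E[X] = C(24, 4) · 6^{1 − 6} = 10626 · 6^{−5} = 10626/7776.
As a reduced fraction: E[X] = 1771/1296 ≈ 1.3665.
Is E[X] < 1? NO.
Since E[X] ≥ 1, the first-moment bound is inconclusive at n = 24; it does NOT by itself certify R_6(4) > 24.

E[X] = 1771/1296 ≈ 1.3665; E[X] ≥ 1; first-moment method inconclusive here.


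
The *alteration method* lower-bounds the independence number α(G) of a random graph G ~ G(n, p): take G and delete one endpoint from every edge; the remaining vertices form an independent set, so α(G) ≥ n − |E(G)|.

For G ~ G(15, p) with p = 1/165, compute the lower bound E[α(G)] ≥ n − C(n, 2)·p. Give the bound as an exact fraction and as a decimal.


E[|E(G)|] = C(15, 2)·p = 105 · (1/165) = 7/11.
E[α(G)] ≥ n − E[|E(G)|] = 15 − 7/11 = 158/11.
Numerically: ≈ 14.364.
(This is only a lower bound; the true E[α(G)] may be larger.)

E[α(G)] ≥ 158/11 ≈ 14.364.


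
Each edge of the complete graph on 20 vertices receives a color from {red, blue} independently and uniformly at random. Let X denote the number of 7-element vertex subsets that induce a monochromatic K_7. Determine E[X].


Let X = Σ_S X_S over the C(20, 7) = 77520 subsets S of size 7, where X_S = 1 if the K_7 on S is monochromatic.
For a fixed S, the K_7 on S has C(7, 2) = 21 edges. P[all 21 edges red] = (1/2)^21, and likewise for blue, so P[monochromatic] = 2·(1/2)^21 = 2^{1 − 21} = 1/1048576.
Summing: E[X] = C(20, 7) · 2^{1 − 21} = 77520 · 1/1048576 = 4845/65536.
Numerically: E[X] ≈ 0.07393.

E[X] = C(20,7)·2^(1−C(7,2)) = 4845/65536 ≈ 0.07393.


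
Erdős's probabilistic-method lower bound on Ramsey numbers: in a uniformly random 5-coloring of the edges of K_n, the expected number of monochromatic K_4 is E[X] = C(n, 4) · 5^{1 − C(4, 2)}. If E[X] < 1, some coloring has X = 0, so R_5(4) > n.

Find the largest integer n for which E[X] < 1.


We need C(n, 4) · 5^{1 − 6} < 1, i.e. C(n, 4) < 5^{6 − 1} = 3125.
Check values of n near the boundary:
  n = 12: C(12, 4) = 495; 495 < 3125? YES
  n = 13: C(13, 4) = 715; 715 < 3125? YES
  n = 14: C(14, 4) = 1001; 1001 < 3125? YES
  n = 15: C(15, 4) = 1365; 1365 < 3125? YES
  n = 16: C(16, 4) = 1820; 1820 < 3125? YES
  n = 17: C(17, 4) = 2380; 2380 < 3125? YES
  n = 18: C(18, 4) = 3060; 3060 < 3125? YES
  n = 19: C(19, 4) = 3876; 3876 < 3125? NO
  n = 20: C(20, 4) = 4845; 4845 < 3125? NO
  n = 21: C(21, 4) = 5985; 5985 < 3125? NO
The largest n with C(n, 4) < 3125 is n = 18 (where E[X] = 612/625 ≈ 0.9792000). Hence R_5(4) > 18, i.e. R_5(4) ≥ 19.

Largest n = 18; hence R_5(4) > 18.


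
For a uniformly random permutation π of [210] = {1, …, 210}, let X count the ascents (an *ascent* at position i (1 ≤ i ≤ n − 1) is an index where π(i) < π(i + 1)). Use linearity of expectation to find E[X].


Write X = Σ X_I over i = 1, …, 209, with X_I the indicator of one ascent.
There are 209 indicators.
For each fixed i, the pair (π(i), π(i+1)) is a uniformly random ordered pair of distinct values from {1, …, 210}; by symmetry P[π(i) < π(i+1)] = 1/2.
By linearity: E[X] = 209 · (1/2) = (210 − 1) · (1/2) = 209/2 ≈ 104.500.

E[X] = 209/2 = 104.500.


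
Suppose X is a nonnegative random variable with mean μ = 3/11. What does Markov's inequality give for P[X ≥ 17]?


μ = E[X] = 3/11, a = 17.
Markov: P[X ≥ 17] ≤ μ/a = (3/11)/17 = 3/187.
Numerically: ≈ 0.0160.
(Since a = 17 > μ = 0.2727, the bound 3/187 is < 1 and informative.)

P[X ≥ 17] ≤ 3/187 ≈ 0.0160.


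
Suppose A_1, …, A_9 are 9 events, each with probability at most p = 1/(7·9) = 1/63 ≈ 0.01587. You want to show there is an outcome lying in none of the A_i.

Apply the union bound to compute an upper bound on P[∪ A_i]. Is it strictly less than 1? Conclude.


Union bound: P[∪_{i=1}^{9} A_i] ≤ Σ_i P[A_i] ≤ 9·p = 9·(1/63) = 1/7.
Numerically: 1/7 ≈ 0.14286.
Is 1/7 < 1? YES.
Since P[∪ A_i] ≤ 1/7 < 1, the complement has P[∩ A_i^c] ≥ 1 − 1/7 = 6/7 > 0, so some outcome avoids every A_i.

9·p = 1/7 ≈ 0.14286; existence CERTIFIED by the union bound.


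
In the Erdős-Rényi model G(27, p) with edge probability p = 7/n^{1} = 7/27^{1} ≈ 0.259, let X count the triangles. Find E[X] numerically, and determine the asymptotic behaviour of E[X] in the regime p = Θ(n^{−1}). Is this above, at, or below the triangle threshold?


Number of potential triangles: C(27, 3) = 2925.
Each occurs with probability p³ ≈ (0.259)³ ≈ 1.74262e-02.
By linearity: E[X] = C(27, 3)·p³ ≈ 2925 · 1.74262e-02 ≈ 50.972.
Here α = 1, so p = 7/n is exactly at the triangle threshold p ~ 1/n. Asymptotically E[X] → c³/6 = 7³/6 = 343/6 ≈ 57.167, a bounded constant. In this regime the triangle count is asymptotically Poisson(c³/6).

E[X] ≈ 50.972; in regime p = Θ(1/n^{1}) E[X] stays bounded (at the triangle threshold p ~ 1/n).


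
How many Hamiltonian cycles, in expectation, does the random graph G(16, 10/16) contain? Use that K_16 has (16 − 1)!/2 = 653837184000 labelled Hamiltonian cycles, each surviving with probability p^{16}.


K_16 has (16 − 1)!/2 = 653837184000 labelled Hamiltonian cycles.
For each such Hamiltonian cycle H, let X_H = 1 if all 16 edges of H are present in G. Then P[X_H = 1] = p^{16} = (5/8)^{16} = 152587890625/281474976710656.
Summing the indicators: E[X] = Σ_H E[X_H] = 653837184000 · p^{16} = 653837184000 · 152587890625/281474976710656 = 97429332733154296875/274877906944.
Numerically: E[X] ≈ 3.54e+08.

E[X] = 653837184000 · (5/8)^{16} = 97429332733154296875/274877906944 ≈ 3.54e+08.


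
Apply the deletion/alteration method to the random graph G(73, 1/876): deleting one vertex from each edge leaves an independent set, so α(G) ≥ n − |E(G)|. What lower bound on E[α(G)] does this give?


E[|E(G)|] = C(73, 2)·p = 2628 · (1/876) = 3.
E[α(G)] ≥ n − E[|E(G)|] = 73 − 3 = 70.
Numerically: ≈ 70.0000.
(This is only a lower bound; the true E[α(G)] may be larger.)

E[α(G)] ≥ 70 ≈ 70.0000.


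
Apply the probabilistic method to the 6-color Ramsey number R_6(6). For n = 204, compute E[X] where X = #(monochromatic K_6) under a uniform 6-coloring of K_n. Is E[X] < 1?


E[X] = C(204, 6) · 6^{1 − 15} = 92944609660 · 6^{−14} = 92944609660/78364164096.
As a reduced fraction: E[X] = 23236152415/19591041024 ≈ 1.1861.
Is E[X] < 1? NO.
Since E[X] ≥ 1, the first-moment bound is inconclusive at n = 204; it does NOT by itself certify R_6(6) > 204.

E[X] = 23236152415/19591041024 ≈ 1.1861; E[X] ≥ 1; first-moment method inconclusive here.


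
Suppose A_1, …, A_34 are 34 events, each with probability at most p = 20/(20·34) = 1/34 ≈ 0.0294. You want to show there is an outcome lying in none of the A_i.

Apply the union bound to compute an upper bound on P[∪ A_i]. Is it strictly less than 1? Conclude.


Union bound: P[∪_{i=1}^{34} A_i] ≤ Σ_i P[A_i] ≤ 34·p = 34·(1/34) = 1.
Numerically: 1 ≈ 1.0000.
Is 1 < 1? NO.
Since the bound 1 is ≥ 1, the union bound is uninformative here; it does NOT by itself certify existence.

34·p = 1 ≈ 1.0000; existence NOT certified by the union bound.


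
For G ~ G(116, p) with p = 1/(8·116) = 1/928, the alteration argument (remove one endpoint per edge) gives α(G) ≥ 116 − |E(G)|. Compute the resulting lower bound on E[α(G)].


E[|E(G)|] = C(116, 2)·p = 6670 · (1/928) = 115/16.
E[α(G)] ≥ n − E[|E(G)|] = 116 − 115/16 = 1741/16.
Numerically: ≈ 108.8125.
(This is only a lower bound; the true E[α(G)] may be larger.)

E[α(G)] ≥ 1741/16 ≈ 108.8125.


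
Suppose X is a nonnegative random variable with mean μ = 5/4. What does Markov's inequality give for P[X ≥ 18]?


μ = E[X] = 5/4, a = 18.
Markov: P[X ≥ 18] ≤ μ/a = (5/4)/18 = 5/72.
Numerically: ≈ 0.06944.
(Since a = 18 > μ = 1.25000, the bound 5/72 is < 1 and informative.)

P[X ≥ 18] ≤ 5/72 ≈ 0.06944.


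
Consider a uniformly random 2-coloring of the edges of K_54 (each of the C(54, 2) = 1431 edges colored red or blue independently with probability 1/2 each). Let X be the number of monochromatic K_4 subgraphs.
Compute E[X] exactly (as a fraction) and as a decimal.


Let X = Σ_S X_S over the C(54, 4) = 316251 subsets S of size 4, where X_S = 1 if the K_4 on S is monochromatic.
For a fixed S, the K_4 on S has C(4, 2) = 6 edges. P[all 6 edges red] = (1/2)^6, and likewise for blue, so P[monochromatic] = 2·(1/2)^6 = 2^{1 − 6} = 1/32.
Summing: E[X] = C(54, 4) · 2^{1 − 6} = 316251 · 1/32 = 316251/32.
Numerically: E[X] ≈ 9882.844.

E[X] = C(54,4)·2^(1−C(4,2)) = 316251/32 ≈ 9882.844.


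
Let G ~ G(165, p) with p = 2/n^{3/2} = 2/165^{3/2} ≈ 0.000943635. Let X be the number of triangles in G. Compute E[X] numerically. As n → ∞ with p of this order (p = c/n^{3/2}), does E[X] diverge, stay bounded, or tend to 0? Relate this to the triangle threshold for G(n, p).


Number of potential triangles: C(165, 3) = 735130.
Each occurs with probability p³ ≈ (0.000943635)³ ≈ 8.40257191e-10.
By linearity: E[X] = C(165, 3)·p³ ≈ 735130 · 8.40257191e-10 ≈ 0.000618.
Since α = 3/2 > 1, p = c/n^{3/2} = o(1/n) is below the triangle threshold p ~ 1/n. Asymptotically E[X] ~ (c³/6)·n^{3(1−α)} = (2³/6)·n^{-1.5} → 0, so by Markov's inequality G has no triangles w.h.p.

E[X] ≈ 0.000618; in regime p = Θ(1/n^{3/2}) E[X] tends to 0 (below the triangle threshold p ~ 1/n).


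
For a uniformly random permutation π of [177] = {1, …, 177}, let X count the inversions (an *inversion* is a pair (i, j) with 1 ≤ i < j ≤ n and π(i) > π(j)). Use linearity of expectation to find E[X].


Write X = Σ X_I over the C(177, 2) = 15576 pairs i < j, with X_I the indicator of one inversion.
There are 15576 indicators.
For each fixed pair i < j, the values π(i) and π(j) are two distinct elements of {1, …, 177} in uniformly random order; by symmetry P[π(i) > π(j)] = 1/2.
By linearity: E[X] = 15576 · (1/2) = C(177, 2) · (1/2) = 15576/2 = 7788 ≈ 7788.00000.

E[X] = 7788 = 7788.00000.


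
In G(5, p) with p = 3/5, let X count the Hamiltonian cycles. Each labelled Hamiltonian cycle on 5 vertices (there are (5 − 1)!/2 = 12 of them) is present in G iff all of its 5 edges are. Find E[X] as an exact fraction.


K_5 has (5 − 1)!/2 = 12 labelled Hamiltonian cycles.
For each such Hamiltonian cycle H, let X_H = 1 if all 5 edges of H are present in G. Then P[X_H = 1] = p^{5} = (3/5)^{5} = 243/3125.
By linearity: E[X] = Σ_H E[X_H] = 12 · p^{5} = 12 · 243/3125 = 2916/3125.
Numerically: E[X] ≈ 0.93312.

E[X] = 12 · (3/5)^{5} = 2916/3125 ≈ 0.93312.


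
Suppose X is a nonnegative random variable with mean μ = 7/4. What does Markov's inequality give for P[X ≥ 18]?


μ = E[X] = 7/4, a = 18.
Markov: P[X ≥ 18] ≤ μ/a = (7/4)/18 = 7/72.
Numerically: ≈ 0.097222.
(Since a = 18 > μ = 1.750000, the bound 7/72 is < 1 and informative.)

P[X ≥ 18] ≤ 7/72 ≈ 0.097222.


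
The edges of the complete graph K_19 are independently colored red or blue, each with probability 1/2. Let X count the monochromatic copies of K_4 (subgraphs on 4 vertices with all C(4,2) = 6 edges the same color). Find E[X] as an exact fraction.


Let X = Σ_S X_S over the C(19, 4) = 3876 subsets S of size 4, where X_S = 1 if the K_4 on S is monochromatic.
For a fixed S, the K_4 on S has C(4, 2) = 6 edges. P[all 6 edges red] = (1/2)^6, and likewise for blue, so P[monochromatic] = 2·(1/2)^6 = 2^{1 − 6} = 1/32.
By linearity of expectation: E[X] = C(19, 4) · 2^{1 − 6} = 3876 · 1/32 = 969/8.
Numerically: E[X] ≈ 121.125000.

E[X] = C(19,4)·2^(1−C(4,2)) = 969/8 ≈ 121.125000.


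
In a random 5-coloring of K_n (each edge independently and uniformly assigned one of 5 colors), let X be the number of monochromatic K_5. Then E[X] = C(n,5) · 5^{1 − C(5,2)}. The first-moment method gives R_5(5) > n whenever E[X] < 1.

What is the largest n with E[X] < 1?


We need C(n, 5) · 5^{1 − 10} < 1, i.e. C(n, 5) < 5^{10 − 1} = 1953125.
Check values of n near the boundary:
  n = 45: C(45, 5) = 1221759; 1221759 < 1953125? YES
  n = 46: C(46, 5) = 1370754; 1370754 < 1953125? YES
  n = 47: C(47, 5) = 1533939; 1533939 < 1953125? YES
  n = 48: C(48, 5) = 1712304; 1712304 < 1953125? YES
  n = 49: C(49, 5) = 1906884; 1906884 < 1953125? YES
  n = 50: C(50, 5) = 2118760; 2118760 < 1953125? NO
  n = 51: C(51, 5) = 2349060; 2349060 < 1953125? NO
The largest n with C(n, 5) < 1953125 is n = 49 (where E[X] = 1906884/1953125 ≈ 0.97632). Hence R_5(5) > 49, i.e. R_5(5) ≥ 50.

Largest n = 49; hence R_5(5) > 49.


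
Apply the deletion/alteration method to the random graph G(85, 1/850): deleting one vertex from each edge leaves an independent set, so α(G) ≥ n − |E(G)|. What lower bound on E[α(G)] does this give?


E[|E(G)|] = C(85, 2)·p = 3570 · (1/850) = 21/5.
E[α(G)] ≥ n − E[|E(G)|] = 85 − 21/5 = 404/5.
Numerically: ≈ 80.80000.
(This is only a lower bound; the true E[α(G)] may be larger.)

E[α(G)] ≥ 404/5 ≈ 80.80000.


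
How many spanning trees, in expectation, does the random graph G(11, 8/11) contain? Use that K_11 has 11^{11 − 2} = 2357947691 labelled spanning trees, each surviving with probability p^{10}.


K_11 has 11^{11 − 2} = 2357947691 labelled spanning trees.
For each such spanning tree H, let X_H = 1 if all 10 edges of H are present in G. Then P[X_H = 1] = p^{10} = (8/11)^{10} = 1073741824/25937424601.
By linearity: E[X] = Σ_H E[X_H] = 2357947691 · p^{10} = 2357947691 · 1073741824/25937424601 = 1073741824/11.
Numerically: E[X] ≈ 9.76129e+07.

E[X] = 2357947691 · (8/11)^{10} = 1073741824/11 ≈ 9.76129e+07.


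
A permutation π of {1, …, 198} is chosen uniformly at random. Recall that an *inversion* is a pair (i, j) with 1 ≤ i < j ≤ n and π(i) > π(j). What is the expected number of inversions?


Write X = Σ X_I over the C(198, 2) = 19503 pairs i < j, with X_I the indicator of one inversion.
There are 19503 indicators.
For each fixed pair i < j, the values π(i) and π(j) are two distinct elements of {1, …, 198} in uniformly random order; by symmetry P[π(i) > π(j)] = 1/2.
By linearity: E[X] = 19503 · (1/2) = C(198, 2) · (1/2) = 19503/2 = 19503/2 ≈ 9751.500000.

E[X] = 19503/2 = 9751.500000.


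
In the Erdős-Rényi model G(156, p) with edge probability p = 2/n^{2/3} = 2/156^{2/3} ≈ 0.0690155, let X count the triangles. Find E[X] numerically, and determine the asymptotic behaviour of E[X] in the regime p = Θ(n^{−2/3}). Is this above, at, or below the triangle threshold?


Number of potential triangles: C(156, 3) = 620620.
Each occurs with probability p³ ≈ (0.0690155)³ ≈ 3.28731098e-04.
By linearity: E[X] = C(156, 3)·p³ ≈ 620620 · 3.28731098e-04 ≈ 204.017094.
Since α = 2/3 < 1, p = c/n^{2/3} ≫ 1/n is above the triangle threshold p ~ 1/n. Asymptotically E[X] ~ (c³/6)·n^{3(1−α)} = (2³/6)·n^{1} → ∞; triangles are abundant w.h.p.

E[X] ≈ 204.017094; in regime p = Θ(1/n^{2/3}) E[X] diverges (above the triangle threshold p ~ 1/n).


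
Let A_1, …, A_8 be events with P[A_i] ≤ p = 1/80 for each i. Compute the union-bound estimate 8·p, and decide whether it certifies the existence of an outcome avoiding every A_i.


Union bound: P[∪_{i=1}^{8} A_i] ≤ Σ_i P[A_i] ≤ 8·p = 8·(1/80) = 1/10.
Numerically: 1/10 ≈ 0.1000000.
Is 1/10 < 1? YES.
Since P[∪ A_i] ≤ 1/10 < 1, the complement has P[∩ A_i^c] ≥ 1 − 1/10 = 9/10 > 0, so some outcome avoids every A_i.

8·p = 1/10 ≈ 0.1000000; existence CERTIFIED by the union bound.


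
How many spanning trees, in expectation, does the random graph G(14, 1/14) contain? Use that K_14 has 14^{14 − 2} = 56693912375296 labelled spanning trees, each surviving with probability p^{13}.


K_14 has 14^{14 − 2} = 56693912375296 labelled spanning trees.
For each such spanning tree H, let X_H = 1 if all 13 edges of H are present in G. Then P[X_H = 1] = p^{13} = (1/14)^{13} = 1/793714773254144.
By linearity: E[X] = Σ_H E[X_H] = 56693912375296 · p^{13} = 56693912375296 · 1/793714773254144 = 1/14.
Numerically: E[X] ≈ 0.071429.

E[X] = 56693912375296 · (1/14)^{13} = 1/14 ≈ 0.071429.


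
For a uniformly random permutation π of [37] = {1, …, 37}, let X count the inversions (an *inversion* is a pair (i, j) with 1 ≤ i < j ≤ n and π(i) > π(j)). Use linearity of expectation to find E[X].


Write X = Σ X_I over the C(37, 2) = 666 pairs i < j, with X_I the indicator of one inversion.
There are 666 indicators.
For each fixed pair i < j, the values π(i) and π(j) are two distinct elements of {1, …, 37} in uniformly random order; by symmetry P[π(i) > π(j)] = 1/2.
By linearity: E[X] = 666 · (1/2) = C(37, 2) · (1/2) = 666/2 = 333 ≈ 333.000000.

E[X] = 333 = 333.000000.


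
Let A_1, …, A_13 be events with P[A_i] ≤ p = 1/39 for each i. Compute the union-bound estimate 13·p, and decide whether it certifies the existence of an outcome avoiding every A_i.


Union bound: P[∪_{i=1}^{13} A_i] ≤ Σ_i P[A_i] ≤ 13·p = 13·(1/39) = 1/3.
Numerically: 1/3 ≈ 0.333.
Is 1/3 < 1? YES.
Since P[∪ A_i] ≤ 1/3 < 1, the complement has P[∩ A_i^c] ≥ 1 − 1/3 = 2/3 > 0, so some outcome avoids every A_i.

13·p = 1/3 ≈ 0.333; existence CERTIFIED by the union bound.


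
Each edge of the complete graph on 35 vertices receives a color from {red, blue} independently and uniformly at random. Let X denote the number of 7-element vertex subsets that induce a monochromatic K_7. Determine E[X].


Let X = Σ_S X_S over the C(35, 7) = 6724520 subsets S of size 7, where X_S = 1 if the K_7 on S is monochromatic.
For a fixed S, the K_7 on S has C(7, 2) = 21 edges. P[all 21 edges red] = (1/2)^21, and likewise for blue, so P[monochromatic] = 2·(1/2)^21 = 2^{1 − 21} = 1/1048576.
By linearity of expectation: E[X] = C(35, 7) · 2^{1 − 21} = 6724520 · 1/1048576 = 840565/131072.
Numerically: E[X] ≈ 6.413.

E[X] = C(35,7)·2^(1−C(7,2)) = 840565/131072 ≈ 6.413.


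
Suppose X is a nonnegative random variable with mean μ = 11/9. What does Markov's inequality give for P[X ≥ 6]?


μ = E[X] = 11/9, a = 6.
Markov: P[X ≥ 6] ≤ μ/a = (11/9)/6 = 11/54.
Numerically: ≈ 0.203704.
(Since a = 6 > μ = 1.222222, the bound 11/54 is < 1 and informative.)

P[X ≥ 6] ≤ 11/54 ≈ 0.203704.


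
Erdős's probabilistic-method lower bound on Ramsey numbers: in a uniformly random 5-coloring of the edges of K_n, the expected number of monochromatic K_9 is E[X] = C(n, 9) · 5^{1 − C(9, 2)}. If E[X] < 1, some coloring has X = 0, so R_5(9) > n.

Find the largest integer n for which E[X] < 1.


We need C(n, 9) · 5^{1 − 36} < 1, i.e. C(n, 9) < 5^{36 − 1} = 2910383045673370361328125.
Check values of n near the boundary:
  n = 2166: C(2166, 9) = 2844037944203015677277940; 2844037944203015677277940 < 2910383045673370361328125? YES
  n = 2167: C(2167, 9) = 2855899084841489792706810; 2855899084841489792706810 < 2910383045673370361328125? YES
  n = 2168: C(2168, 9) = 2867804175977929537095120; 2867804175977929537095120 < 2910383045673370361328125? YES
  n = 2169: C(2169, 9) = 2879753360044504243499683; 2879753360044504243499683 < 2910383045673370361328125? YES
  n = 2170: C(2170, 9) = 2891746779868845075610510; 2891746779868845075610510 < 2910383045673370361328125? YES
  n = 2171: C(2171, 9) = 2903784578674959601827205; 2903784578674959601827205 < 2910383045673370361328125? YES
  n = 2172: C(2172, 9) = 2915866900084148060642020; 2915866900084148060642020 < 2910383045673370361328125? NO
The largest n with C(n, 9) < 2910383045673370361328125 is n = 2171 (where E[X] = 580756915734991920365441/582076609134674072265625 ≈ 0.9977). Hence R_5(9) > 2171, i.e. R_5(9) ≥ 2172.

Largest n = 2171; hence R_5(9) > 2171.


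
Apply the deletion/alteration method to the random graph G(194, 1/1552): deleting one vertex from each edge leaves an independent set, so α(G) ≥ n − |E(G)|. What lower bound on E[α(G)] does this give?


E[|E(G)|] = C(194, 2)·p = 18721 · (1/1552) = 193/16.
E[α(G)] ≥ n − E[|E(G)|] = 194 − 193/16 = 2911/16.
Numerically: ≈ 181.93750.
(This is only a lower bound; the true E[α(G)] may be larger.)

E[α(G)] ≥ 2911/16 ≈ 181.93750.


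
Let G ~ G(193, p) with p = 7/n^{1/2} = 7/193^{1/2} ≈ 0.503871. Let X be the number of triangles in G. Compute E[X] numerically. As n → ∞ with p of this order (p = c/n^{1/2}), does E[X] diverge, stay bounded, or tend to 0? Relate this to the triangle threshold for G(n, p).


Number of potential triangles: C(193, 3) = 1179616.
Each occurs with probability p³ ≈ (0.503871)³ ≈ 1.27925804e-01.
By linearity: E[X] = C(193, 3)·p³ ≈ 1179616 · 1.27925804e-01 ≈ 150903.325692.
Since α = 1/2 < 1, p = c/n^{1/2} ≫ 1/n is above the triangle threshold p ~ 1/n. Asymptotically E[X] ~ (c³/6)·n^{3(1−α)} = (7³/6)·n^{1.5} → ∞; triangles are abundant w.h.p.

E[X] ≈ 150903.325692; in regime p = Θ(1/n^{1/2}) E[X] diverges (above the triangle threshold p ~ 1/n).


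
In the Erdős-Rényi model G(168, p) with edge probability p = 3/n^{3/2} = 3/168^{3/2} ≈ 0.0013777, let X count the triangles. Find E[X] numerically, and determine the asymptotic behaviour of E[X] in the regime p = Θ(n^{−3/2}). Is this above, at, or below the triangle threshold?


Number of potential triangles: C(168, 3) = 776216.
Each occurs with probability p³ ≈ (0.0013777)³ ≈ 2.6150018e-09.
By linearity: E[X] = C(168, 3)·p³ ≈ 776216 · 2.6150018e-09 ≈ 0.00203.
Since α = 3/2 > 1, p = c/n^{3/2} = o(1/n) is below the triangle threshold p ~ 1/n. Asymptotically E[X] ~ (c³/6)·n^{3(1−α)} = (3³/6)·n^{-1.5} → 0, so by Markov's inequality G has no triangles w.h.p.

E[X] ≈ 0.00203; in regime p = Θ(1/n^{3/2}) E[X] tends to 0 (below the triangle threshold p ~ 1/n).
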